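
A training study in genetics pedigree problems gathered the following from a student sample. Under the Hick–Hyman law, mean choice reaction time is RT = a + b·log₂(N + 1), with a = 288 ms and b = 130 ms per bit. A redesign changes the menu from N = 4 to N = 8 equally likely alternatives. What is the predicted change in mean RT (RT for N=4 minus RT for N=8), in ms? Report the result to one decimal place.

RT(4) = 288 + 130·log₂(5) = 288 + 130·2.3219 = 589.8470 ms.
RT(8) = 288 + 130·log₂(9) = 288 + 130·3.1699 = 700.0870 ms.
Difference = 589.8470 − 700.0870 = -110.2400 ≈ -110.2 ms.

-110.2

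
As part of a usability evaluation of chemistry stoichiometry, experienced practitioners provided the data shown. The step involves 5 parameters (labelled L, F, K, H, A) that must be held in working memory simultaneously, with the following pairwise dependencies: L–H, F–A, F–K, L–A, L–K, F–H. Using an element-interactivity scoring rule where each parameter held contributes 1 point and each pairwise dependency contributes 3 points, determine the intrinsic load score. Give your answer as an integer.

23

Count of parameters held simultaneously: 5.
Count of pairwise dependencies listed: 6.
Element contribution: 5 × 1 = 5.
Interaction contribution: 6 × 3 = 18.
Intrinsic load = 5 + 18 = 23.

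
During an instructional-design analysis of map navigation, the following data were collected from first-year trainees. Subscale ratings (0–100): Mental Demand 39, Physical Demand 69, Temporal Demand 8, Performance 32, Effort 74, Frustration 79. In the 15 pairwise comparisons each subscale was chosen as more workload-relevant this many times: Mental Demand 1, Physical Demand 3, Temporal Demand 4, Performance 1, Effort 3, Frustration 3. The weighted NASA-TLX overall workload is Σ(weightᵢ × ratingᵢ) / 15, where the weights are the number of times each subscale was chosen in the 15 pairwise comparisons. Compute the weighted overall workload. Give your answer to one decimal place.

The tallies are the weights (they sum to 15).
Weighted sum = 1·39 + 3·69 + 4·8 + 1·32 + 3·74 + 3·79
            = 39 + 207 + 32 + 32 + 222 + 237 = 769.
Overall workload = 769 / 15 = 51.2667 ≈ 51.3.

51.3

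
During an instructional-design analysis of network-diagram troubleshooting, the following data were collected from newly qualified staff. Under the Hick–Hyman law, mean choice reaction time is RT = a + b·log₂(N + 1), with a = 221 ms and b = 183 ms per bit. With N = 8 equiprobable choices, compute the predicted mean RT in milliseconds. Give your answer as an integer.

801

log₂(8 + 1) = log₂(9) = 3.1699.
RT = 221 + 183 × 3.1699 = 221 + 580.0917 = 801.0917 ms.
≈ 801 ms.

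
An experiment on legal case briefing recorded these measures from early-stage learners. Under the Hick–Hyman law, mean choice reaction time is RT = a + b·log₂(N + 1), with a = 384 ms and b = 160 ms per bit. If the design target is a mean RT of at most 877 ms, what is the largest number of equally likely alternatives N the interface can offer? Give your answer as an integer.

Set 384 + 160·log₂(N + 1) ≤ 877.
log₂(N + 1) ≤ (877 − 384) / 160 = 3.0812.
N + 1 ≤ 2^3.0812 = 8.4632.
N ≤ 7.4632, so the largest integer N is 7.

7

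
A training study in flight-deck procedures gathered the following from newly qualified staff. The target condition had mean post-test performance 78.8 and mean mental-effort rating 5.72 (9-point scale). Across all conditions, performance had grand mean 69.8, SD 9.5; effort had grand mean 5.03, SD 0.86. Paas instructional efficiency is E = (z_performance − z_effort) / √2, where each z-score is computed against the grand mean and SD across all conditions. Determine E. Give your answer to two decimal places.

0.10

z_performance = (78.8 − 69.8) / 9.5 = 9.0000 / 9.5 = 0.9474.
z_effort = (5.72 − 5.03) / 0.86 = 0.6900 / 0.86 = 0.8023.
z_P − z_E = 0.9474 − 0.8023 = 0.1451.
E = 0.1451 / √2 = 0.1451 / 1.41421 = 0.1026 ≈ 0.10.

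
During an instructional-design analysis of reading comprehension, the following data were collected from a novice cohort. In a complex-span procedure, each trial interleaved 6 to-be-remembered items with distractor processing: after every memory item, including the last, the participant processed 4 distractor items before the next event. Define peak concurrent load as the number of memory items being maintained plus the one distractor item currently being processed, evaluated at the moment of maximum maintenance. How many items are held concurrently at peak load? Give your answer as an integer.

7

Maintenance is greatest during the distractor(s) after memory item 6: all 6 memory items are being held.
One distractor item is concurrently being processed.
Peak concurrent load = 6 + 1 = 7 items.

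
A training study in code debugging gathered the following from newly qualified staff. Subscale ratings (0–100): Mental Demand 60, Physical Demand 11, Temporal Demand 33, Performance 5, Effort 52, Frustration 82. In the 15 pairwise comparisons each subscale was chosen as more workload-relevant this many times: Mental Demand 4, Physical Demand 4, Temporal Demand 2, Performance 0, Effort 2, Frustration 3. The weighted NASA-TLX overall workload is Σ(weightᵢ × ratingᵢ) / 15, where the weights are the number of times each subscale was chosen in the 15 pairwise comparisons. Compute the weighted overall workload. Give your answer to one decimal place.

The tallies are the weights (they sum to 15).
Weighted sum = 4·60 + 4·11 + 2·33 + 0·5 + 2·52 + 3·82
            = 240 + 44 + 66 + 0 + 104 + 246 = 700.
Overall workload = 700 / 15 = 46.6667 ≈ 46.7.

46.7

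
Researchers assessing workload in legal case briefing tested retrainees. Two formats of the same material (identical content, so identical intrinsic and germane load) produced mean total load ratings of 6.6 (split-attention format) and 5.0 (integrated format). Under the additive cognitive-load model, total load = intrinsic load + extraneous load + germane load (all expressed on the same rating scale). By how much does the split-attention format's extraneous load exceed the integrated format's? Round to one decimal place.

1.6

Intrinsic and germane load are equal across formats, so the difference in total load equals the difference in extraneous load.
Extraneous-load difference = 6.6 − 5.0 = 1.6.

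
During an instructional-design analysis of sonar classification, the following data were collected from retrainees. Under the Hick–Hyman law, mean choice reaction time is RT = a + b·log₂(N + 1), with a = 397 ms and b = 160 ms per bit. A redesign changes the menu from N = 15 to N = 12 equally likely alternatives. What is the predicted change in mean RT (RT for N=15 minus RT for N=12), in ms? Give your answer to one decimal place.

47.9

RT(15) = 397 + 160·log₂(16) = 397 + 160·4.0000 = 1037.0000 ms.
RT(12) = 397 + 160·log₂(13) = 397 + 160·3.7004 = 989.0640 ms.
Difference = 1037.0000 − 989.0640 = 47.9360 ≈ 47.9 ms.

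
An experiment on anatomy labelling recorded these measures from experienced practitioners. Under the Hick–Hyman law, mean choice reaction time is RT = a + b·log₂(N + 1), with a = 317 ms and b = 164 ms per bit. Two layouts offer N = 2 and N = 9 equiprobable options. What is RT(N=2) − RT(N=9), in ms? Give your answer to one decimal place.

RT(2) = 317 + 164·log₂(3) = 317 + 164·1.5850 = 576.9400 ms.
RT(9) = 317 + 164·log₂(10) = 317 + 164·3.3219 = 861.7916 ms.
Difference = 576.9400 − 861.7916 = -284.8516 ≈ -284.9 ms.

-284.9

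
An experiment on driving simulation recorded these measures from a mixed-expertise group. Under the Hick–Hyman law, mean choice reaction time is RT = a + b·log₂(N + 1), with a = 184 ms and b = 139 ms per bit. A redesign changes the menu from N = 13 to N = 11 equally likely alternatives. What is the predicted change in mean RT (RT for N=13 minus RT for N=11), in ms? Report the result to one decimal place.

30.9

RT(13) = 184 + 139·log₂(14) = 184 + 139·3.8074 = 713.2286 ms.
RT(11) = 184 + 139·log₂(12) = 184 + 139·3.5850 = 682.3150 ms.
Difference = 713.2286 − 682.3150 = 30.9136 ≈ 30.9 ms.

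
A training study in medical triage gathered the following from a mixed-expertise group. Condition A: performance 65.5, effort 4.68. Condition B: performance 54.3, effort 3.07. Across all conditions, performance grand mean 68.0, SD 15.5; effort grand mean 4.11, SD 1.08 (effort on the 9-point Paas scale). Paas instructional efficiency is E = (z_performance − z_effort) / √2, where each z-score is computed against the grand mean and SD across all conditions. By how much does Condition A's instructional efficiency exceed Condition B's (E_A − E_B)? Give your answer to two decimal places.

Condition A: z_P = (65.5 − 68.0)/15.5 = -0.1613; z_E = (4.68 − 4.11)/1.08 = 0.5278; E_A = (-0.1613 − 0.5278)/√2 = -0.4873.
Condition B: z_P = (54.3 − 68.0)/15.5 = -0.8839; z_E = (3.07 − 4.11)/1.08 = -0.9630; E_B = (-0.8839 − (-0.9630))/√2 = 0.0559.
E_A − E_B = -0.4873 − 0.0559 = -0.5432 ≈ -0.54.

-0.54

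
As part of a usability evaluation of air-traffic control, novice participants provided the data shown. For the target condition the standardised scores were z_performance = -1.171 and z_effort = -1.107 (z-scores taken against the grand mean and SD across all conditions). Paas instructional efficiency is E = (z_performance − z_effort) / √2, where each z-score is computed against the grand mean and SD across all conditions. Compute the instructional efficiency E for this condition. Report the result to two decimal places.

z_P − z_E = -1.171 − (-1.107) = -0.0640.
E = -0.0640 / √2 = -0.0640 / 1.41421 = -0.0453 ≈ -0.05.

-0.05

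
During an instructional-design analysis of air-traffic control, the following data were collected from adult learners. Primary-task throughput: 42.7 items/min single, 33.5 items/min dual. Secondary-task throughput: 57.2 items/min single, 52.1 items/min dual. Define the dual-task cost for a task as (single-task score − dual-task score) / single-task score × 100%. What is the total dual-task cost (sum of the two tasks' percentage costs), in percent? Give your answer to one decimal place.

Primary cost = (42.7 − 33.5) / 42.7 × 100% = 21.5457%.
Secondary cost = (57.2 − 52.1) / 57.2 × 100% = 8.9161%.
Total = 21.5457% + 8.9161% = 30.4618% ≈ 30.5%.

30.5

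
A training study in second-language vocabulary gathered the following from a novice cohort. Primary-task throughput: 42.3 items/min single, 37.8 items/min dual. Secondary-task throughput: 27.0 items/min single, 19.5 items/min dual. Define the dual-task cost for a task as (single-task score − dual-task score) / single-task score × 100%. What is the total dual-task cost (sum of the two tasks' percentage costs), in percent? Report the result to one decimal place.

Primary cost = (42.3 − 37.8) / 42.3 × 100% = 10.6383%.
Secondary cost = (27.0 − 19.5) / 27.0 × 100% = 27.7778%.
Total = 10.6383% + 27.7778% = 38.4161% ≈ 38.4%.

38.4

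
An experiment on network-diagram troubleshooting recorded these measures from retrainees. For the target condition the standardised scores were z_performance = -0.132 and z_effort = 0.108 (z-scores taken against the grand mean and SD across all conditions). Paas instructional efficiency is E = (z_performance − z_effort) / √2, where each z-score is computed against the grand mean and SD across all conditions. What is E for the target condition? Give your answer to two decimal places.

z_P − z_E = -0.132 − 0.108 = -0.2400.
E = -0.2400 / √2 = -0.2400 / 1.41421 = -0.1697 ≈ -0.17.

-0.17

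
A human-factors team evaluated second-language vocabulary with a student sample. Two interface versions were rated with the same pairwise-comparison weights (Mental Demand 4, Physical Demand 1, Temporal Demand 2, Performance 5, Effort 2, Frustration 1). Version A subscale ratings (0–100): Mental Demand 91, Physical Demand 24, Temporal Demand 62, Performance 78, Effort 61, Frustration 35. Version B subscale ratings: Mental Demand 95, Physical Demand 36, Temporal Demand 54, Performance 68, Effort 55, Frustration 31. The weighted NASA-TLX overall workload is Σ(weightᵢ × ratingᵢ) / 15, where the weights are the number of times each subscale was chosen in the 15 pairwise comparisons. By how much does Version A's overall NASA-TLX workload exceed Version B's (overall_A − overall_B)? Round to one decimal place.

3.6

Version A weighted sum = 4·91 + 1·24 + 2·62 + 5·78 + 2·61 + 1·35 = 364 + 24 + 124 + 390 + 122 + 35 = 1059; overall_A = 1059/15 = 70.6000.
Version B weighted sum = 4·95 + 1·36 + 2·54 + 5·68 + 2·55 + 1·31 = 380 + 36 + 108 + 340 + 110 + 31 = 1005; overall_B = 1005/15 = 67.0000.
Difference = 70.6000 − 67.0000 = 3.6000 ≈ 3.6.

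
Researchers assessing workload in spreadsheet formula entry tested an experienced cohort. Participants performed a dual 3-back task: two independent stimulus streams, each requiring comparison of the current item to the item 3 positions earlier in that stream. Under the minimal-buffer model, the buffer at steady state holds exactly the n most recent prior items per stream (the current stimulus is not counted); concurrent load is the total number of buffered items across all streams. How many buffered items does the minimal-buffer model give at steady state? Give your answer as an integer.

Each stream's buffer holds its 3 most recent prior items.
Two independent streams: 2 × 3 = 6 buffered items at steady state.

6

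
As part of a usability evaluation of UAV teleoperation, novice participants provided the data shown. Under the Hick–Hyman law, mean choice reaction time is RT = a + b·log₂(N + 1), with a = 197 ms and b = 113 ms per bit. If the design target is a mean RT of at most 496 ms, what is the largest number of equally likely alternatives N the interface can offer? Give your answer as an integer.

5

Set 197 + 113·log₂(N + 1) ≤ 496.
log₂(N + 1) ≤ (496 − 197) / 113 = 2.6460.
N + 1 ≤ 2^2.6460 = 6.2593.
N ≤ 5.2593, so the largest integer N is 5.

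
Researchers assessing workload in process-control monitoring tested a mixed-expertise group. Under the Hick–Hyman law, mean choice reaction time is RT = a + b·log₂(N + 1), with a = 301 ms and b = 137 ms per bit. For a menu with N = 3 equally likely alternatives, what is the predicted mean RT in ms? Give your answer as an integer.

log₂(3 + 1) = log₂(4) = 2.0000.
RT = 301 + 137 × 2.0000 = 301 + 274.0000 = 575.0000 ms.
≈ 575 ms.

575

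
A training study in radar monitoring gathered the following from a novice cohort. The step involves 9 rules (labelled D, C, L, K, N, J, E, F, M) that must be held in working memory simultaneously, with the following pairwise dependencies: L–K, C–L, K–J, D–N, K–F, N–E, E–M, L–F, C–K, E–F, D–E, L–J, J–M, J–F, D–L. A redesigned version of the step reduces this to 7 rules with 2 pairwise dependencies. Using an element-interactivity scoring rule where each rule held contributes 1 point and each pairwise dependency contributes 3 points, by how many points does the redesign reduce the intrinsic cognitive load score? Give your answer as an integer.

Original: 9 × 1 + 15 × 3 = 9 + 45 = 54.
Redesigned: 7 × 1 + 2 × 3 = 7 + 6 = 13.
Reduction = 54 − 13 = 41.

41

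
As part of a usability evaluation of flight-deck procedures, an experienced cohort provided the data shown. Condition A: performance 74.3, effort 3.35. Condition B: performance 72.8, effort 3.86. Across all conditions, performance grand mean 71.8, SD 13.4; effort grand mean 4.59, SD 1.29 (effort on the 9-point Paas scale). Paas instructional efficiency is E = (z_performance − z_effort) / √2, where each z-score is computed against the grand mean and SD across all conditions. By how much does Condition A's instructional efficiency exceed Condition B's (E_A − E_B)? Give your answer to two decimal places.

0.36

Condition A: z_P = (74.3 − 71.8)/13.4 = 0.1866; z_E = (3.35 − 4.59)/1.29 = -0.9612; E_A = (0.1866 − (-0.9612))/√2 = 0.8116.
Condition B: z_P = (72.8 − 71.8)/13.4 = 0.0746; z_E = (3.86 − 4.59)/1.29 = -0.5659; E_B = (0.0746 − (-0.5659))/√2 = 0.4529.
E_A − E_B = 0.8116 − 0.4529 = 0.3587 ≈ 0.36.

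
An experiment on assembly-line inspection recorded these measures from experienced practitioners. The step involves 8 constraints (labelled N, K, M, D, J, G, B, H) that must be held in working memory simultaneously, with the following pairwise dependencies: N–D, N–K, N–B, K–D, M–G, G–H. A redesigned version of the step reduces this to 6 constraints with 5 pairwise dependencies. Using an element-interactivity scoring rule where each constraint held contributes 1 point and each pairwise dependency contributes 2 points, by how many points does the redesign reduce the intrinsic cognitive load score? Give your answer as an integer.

4

Original: 8 × 1 + 6 × 2 = 8 + 12 = 20.
Redesigned: 6 × 1 + 5 × 2 = 6 + 10 = 16.
Reduction = 20 − 16 = 4.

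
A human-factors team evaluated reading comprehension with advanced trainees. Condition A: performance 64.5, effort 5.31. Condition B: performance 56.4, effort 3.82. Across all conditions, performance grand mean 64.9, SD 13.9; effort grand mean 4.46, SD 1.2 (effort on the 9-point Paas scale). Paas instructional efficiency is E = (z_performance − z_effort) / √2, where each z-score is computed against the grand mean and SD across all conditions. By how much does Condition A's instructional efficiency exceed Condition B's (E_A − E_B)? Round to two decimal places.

Condition A: z_P = (64.5 − 64.9)/13.9 = -0.0288; z_E = (5.31 − 4.46)/1.2 = 0.7083; E_A = (-0.0288 − 0.7083)/√2 = -0.5212.
Condition B: z_P = (56.4 − 64.9)/13.9 = -0.6115; z_E = (3.82 − 4.46)/1.2 = -0.5333; E_B = (-0.6115 − (-0.5333))/√2 = -0.0553.
E_A − E_B = -0.5212 − (-0.0553) = -0.4659 ≈ -0.47.

-0.47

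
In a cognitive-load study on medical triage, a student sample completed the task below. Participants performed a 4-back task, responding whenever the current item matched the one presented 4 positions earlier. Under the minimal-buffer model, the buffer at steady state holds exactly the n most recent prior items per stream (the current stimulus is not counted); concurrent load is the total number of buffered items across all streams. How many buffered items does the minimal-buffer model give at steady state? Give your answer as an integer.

The buffer holds the 4 most recent prior items.
Steady-state concurrent load = 4 items.

4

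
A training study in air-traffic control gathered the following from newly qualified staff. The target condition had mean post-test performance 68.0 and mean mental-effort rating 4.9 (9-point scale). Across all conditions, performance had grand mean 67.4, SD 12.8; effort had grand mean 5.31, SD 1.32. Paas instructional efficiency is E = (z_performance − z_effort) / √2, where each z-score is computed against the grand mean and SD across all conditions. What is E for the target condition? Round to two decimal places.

z_performance = (68.0 − 67.4) / 12.8 = 0.6000 / 12.8 = 0.0469.
z_effort = (4.9 − 5.31) / 1.32 = -0.4100 / 1.32 = -0.3106.
z_P − z_E = 0.0469 − (-0.3106) = 0.3575.
E = 0.3575 / √2 = 0.3575 / 1.41421 = 0.2528 ≈ 0.25.

0.25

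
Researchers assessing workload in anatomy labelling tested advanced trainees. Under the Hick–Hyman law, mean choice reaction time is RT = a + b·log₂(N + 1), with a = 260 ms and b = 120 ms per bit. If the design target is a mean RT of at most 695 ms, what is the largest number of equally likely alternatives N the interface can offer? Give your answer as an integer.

Set 260 + 120·log₂(N + 1) ≤ 695.
log₂(N + 1) ≤ (695 − 260) / 120 = 3.6250.
N + 1 ≤ 2^3.6250 = 12.3377.
N ≤ 11.3377, so the largest integer N is 11.

11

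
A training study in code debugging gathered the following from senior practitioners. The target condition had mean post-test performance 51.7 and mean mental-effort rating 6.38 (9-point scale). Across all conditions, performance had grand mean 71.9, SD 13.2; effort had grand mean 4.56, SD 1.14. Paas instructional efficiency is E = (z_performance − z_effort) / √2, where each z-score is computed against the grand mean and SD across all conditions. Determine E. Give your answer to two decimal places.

z_performance = (51.7 − 71.9) / 13.2 = -20.2000 / 13.2 = -1.5303.
z_effort = (6.38 − 4.56) / 1.14 = 1.8200 / 1.14 = 1.5965.
z_P − z_E = -1.5303 − 1.5965 = -3.1268.
E = -3.1268 / √2 = -3.1268 / 1.41421 = -2.2110 ≈ -2.21.

-2.21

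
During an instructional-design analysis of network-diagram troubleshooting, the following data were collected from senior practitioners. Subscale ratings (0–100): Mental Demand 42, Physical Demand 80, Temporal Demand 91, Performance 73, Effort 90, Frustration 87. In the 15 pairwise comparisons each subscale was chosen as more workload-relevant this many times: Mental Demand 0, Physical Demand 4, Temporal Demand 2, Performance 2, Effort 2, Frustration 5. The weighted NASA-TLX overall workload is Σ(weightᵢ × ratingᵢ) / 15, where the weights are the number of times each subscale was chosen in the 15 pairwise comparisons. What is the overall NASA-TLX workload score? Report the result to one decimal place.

The tallies are the weights (they sum to 15).
Weighted sum = 0·42 + 4·80 + 2·91 + 2·73 + 2·90 + 5·87
            = 0 + 320 + 182 + 146 + 180 + 435 = 1263.
Overall workload = 1263 / 15 = 84.2000 ≈ 84.2.

84.2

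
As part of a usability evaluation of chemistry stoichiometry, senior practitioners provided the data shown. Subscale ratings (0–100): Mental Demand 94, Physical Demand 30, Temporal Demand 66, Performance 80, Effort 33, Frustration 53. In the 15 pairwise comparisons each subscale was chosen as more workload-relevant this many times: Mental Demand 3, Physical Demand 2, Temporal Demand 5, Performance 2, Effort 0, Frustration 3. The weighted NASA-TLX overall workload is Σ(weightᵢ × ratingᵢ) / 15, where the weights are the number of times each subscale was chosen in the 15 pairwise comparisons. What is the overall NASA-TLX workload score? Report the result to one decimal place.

66.1

The tallies are the weights (they sum to 15).
Weighted sum = 3·94 + 2·30 + 5·66 + 2·80 + 0·33 + 3·53
            = 282 + 60 + 330 + 160 + 0 + 159 = 991.
Overall workload = 991 / 15 = 66.0667 ≈ 66.1.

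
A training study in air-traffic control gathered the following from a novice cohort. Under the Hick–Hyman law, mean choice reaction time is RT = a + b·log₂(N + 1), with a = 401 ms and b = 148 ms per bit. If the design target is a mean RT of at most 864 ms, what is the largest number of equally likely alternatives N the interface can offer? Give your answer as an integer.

Set 401 + 148·log₂(N + 1) ≤ 864.
log₂(N + 1) ≤ (864 − 401) / 148 = 3.1284.
N + 1 ≤ 2^3.1284 = 8.7446.
N ≤ 7.7446, so the largest integer N is 7.

7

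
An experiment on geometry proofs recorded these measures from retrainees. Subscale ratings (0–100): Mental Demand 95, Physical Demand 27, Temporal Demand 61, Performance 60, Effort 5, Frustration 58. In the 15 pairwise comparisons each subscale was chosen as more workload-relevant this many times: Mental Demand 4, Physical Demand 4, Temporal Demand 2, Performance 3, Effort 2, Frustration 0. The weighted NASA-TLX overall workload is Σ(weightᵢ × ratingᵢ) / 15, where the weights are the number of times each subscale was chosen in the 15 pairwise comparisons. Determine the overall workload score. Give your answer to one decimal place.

53.3

The tallies are the weights (they sum to 15).
Weighted sum = 4·95 + 4·27 + 2·61 + 3·60 + 2·5 + 0·58
            = 380 + 108 + 122 + 180 + 10 + 0 = 800.
Overall workload = 800 / 15 = 53.3333 ≈ 53.3.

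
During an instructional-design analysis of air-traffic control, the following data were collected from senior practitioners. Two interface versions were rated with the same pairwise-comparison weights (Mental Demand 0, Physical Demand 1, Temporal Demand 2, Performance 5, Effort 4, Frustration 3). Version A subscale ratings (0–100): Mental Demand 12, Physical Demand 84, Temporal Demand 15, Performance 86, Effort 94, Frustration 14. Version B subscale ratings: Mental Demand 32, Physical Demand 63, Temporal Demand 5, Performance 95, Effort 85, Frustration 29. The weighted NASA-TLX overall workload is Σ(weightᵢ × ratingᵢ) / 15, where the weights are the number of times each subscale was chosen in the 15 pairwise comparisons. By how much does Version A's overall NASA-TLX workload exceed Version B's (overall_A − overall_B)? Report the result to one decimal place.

Version A weighted sum = 0·12 + 1·84 + 2·15 + 5·86 + 4·94 + 3·14 = 0 + 84 + 30 + 430 + 376 + 42 = 962; overall_A = 962/15 = 64.1333.
Version B weighted sum = 0·32 + 1·63 + 2·5 + 5·95 + 4·85 + 3·29 = 0 + 63 + 10 + 475 + 340 + 87 = 975; overall_B = 975/15 = 65.0000.
Difference = 64.1333 − 65.0000 = -0.8667 ≈ -0.9.

-0.9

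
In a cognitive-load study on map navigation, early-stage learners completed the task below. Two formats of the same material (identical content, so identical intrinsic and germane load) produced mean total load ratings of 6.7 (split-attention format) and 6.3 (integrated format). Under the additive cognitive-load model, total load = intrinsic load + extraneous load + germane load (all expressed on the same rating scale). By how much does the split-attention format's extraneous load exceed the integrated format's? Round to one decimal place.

Intrinsic and germane load are equal across formats, so the difference in total load equals the difference in extraneous load.
Extraneous-load difference = 6.7 − 6.3 = 0.4.

0.4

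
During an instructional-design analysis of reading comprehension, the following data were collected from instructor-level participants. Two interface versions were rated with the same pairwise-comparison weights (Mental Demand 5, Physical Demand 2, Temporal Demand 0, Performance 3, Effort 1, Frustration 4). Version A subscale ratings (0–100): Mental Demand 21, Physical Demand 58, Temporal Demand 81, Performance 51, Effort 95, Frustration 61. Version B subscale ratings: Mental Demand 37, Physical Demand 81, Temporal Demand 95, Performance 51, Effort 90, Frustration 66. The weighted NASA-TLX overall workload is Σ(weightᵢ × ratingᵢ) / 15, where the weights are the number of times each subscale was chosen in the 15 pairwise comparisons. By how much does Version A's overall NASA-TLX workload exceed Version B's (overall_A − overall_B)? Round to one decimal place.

Version A weighted sum = 5·21 + 2·58 + 0·81 + 3·51 + 1·95 + 4·61 = 105 + 116 + 0 + 153 + 95 + 244 = 713; overall_A = 713/15 = 47.5333.
Version B weighted sum = 5·37 + 2·81 + 0·95 + 3·51 + 1·90 + 4·66 = 185 + 162 + 0 + 153 + 90 + 264 = 854; overall_B = 854/15 = 56.9333.
Difference = 47.5333 − 56.9333 = -9.4000 ≈ -9.4.

-9.4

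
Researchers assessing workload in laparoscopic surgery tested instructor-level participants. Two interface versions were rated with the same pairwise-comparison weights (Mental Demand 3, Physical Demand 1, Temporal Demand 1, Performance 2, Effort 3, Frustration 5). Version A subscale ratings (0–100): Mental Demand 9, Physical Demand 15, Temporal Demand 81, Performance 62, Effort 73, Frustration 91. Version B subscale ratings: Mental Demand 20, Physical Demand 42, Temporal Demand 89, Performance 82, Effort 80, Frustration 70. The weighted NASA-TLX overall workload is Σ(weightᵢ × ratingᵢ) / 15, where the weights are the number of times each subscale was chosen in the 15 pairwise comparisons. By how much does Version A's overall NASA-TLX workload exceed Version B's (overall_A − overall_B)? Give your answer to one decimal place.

Version A weighted sum = 3·9 + 1·15 + 1·81 + 2·62 + 3·73 + 5·91 = 27 + 15 + 81 + 124 + 219 + 455 = 921; overall_A = 921/15 = 61.4000.
Version B weighted sum = 3·20 + 1·42 + 1·89 + 2·82 + 3·80 + 5·70 = 60 + 42 + 89 + 164 + 240 + 350 = 945; overall_B = 945/15 = 63.0000.
Difference = 61.4000 − 63.0000 = -1.6000 ≈ -1.6.

-1.6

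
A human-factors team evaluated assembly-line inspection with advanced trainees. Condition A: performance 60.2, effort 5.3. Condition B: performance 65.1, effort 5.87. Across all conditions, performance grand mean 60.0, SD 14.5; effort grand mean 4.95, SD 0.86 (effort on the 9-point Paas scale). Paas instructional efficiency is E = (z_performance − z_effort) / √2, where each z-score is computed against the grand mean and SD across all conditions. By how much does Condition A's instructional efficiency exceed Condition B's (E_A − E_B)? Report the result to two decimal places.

0.23

Condition A: z_P = (60.2 − 60.0)/14.5 = 0.0138; z_E = (5.3 − 4.95)/0.86 = 0.4070; E_A = (0.0138 − 0.4070)/√2 = -0.2780.
Condition B: z_P = (65.1 − 60.0)/14.5 = 0.3517; z_E = (5.87 − 4.95)/0.86 = 1.0698; E_B = (0.3517 − 1.0698)/√2 = -0.5078.
E_A − E_B = -0.2780 − (-0.5078) = 0.2298 ≈ 0.23.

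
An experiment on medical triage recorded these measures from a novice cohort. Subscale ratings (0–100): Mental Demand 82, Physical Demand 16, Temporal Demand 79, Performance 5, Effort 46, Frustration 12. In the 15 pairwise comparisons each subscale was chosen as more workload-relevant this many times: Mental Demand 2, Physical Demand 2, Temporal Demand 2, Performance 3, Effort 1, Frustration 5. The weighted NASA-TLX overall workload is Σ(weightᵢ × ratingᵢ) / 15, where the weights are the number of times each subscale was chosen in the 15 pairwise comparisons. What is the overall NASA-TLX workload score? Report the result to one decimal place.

The tallies are the weights (they sum to 15).
Weighted sum = 2·82 + 2·16 + 2·79 + 3·5 + 1·46 + 5·12
            = 164 + 32 + 158 + 15 + 46 + 60 = 475.
Overall workload = 475 / 15 = 31.6667 ≈ 31.7.

31.7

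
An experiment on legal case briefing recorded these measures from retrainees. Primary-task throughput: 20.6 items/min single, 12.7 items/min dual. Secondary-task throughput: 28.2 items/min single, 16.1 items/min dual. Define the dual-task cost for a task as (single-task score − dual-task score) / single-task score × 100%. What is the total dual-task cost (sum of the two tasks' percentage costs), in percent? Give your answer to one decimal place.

Primary cost = (20.6 − 12.7) / 20.6 × 100% = 38.3495%.
Secondary cost = (28.2 − 16.1) / 28.2 × 100% = 42.9078%.
Total = 38.3495% + 42.9078% = 81.2573% ≈ 81.3%.

81.3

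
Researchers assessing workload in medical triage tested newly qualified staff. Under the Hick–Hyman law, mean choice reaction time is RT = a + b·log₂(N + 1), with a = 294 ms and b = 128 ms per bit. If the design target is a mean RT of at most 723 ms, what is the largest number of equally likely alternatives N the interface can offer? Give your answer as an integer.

Set 294 + 128·log₂(N + 1) ≤ 723.
log₂(N + 1) ≤ (723 − 294) / 128 = 3.3516.
N + 1 ≤ 2^3.3516 = 10.2078.
N ≤ 9.2078, so the largest integer N is 9.

9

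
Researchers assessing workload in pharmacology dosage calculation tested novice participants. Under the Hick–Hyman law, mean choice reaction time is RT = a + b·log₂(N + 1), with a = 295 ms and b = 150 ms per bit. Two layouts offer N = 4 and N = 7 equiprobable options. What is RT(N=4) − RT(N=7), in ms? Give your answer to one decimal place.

RT(4) = 295 + 150·log₂(5) = 295 + 150·2.3219 = 643.2850 ms.
RT(7) = 295 + 150·log₂(8) = 295 + 150·3.0000 = 745.0000 ms.
Difference = 643.2850 − 745.0000 = -101.7150 ≈ -101.7 ms.

-101.7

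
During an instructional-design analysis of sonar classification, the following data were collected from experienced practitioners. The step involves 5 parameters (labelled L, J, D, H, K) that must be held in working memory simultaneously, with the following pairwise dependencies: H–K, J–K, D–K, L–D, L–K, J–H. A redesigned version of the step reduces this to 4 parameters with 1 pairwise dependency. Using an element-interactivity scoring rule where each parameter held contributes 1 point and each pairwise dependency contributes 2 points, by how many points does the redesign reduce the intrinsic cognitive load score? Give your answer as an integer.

11

Original: 5 × 1 + 6 × 2 = 5 + 12 = 17.
Redesigned: 4 × 1 + 1 × 2 = 4 + 2 = 6.
Reduction = 17 − 6 = 11.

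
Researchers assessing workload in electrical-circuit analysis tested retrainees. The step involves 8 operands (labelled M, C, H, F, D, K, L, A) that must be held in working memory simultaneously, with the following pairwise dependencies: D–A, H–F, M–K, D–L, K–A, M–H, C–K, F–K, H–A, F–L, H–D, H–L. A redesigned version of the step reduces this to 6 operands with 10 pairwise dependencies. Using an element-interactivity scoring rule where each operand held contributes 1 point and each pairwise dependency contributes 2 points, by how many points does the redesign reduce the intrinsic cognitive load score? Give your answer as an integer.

Original: 8 × 1 + 12 × 2 = 8 + 24 = 32.
Redesigned: 6 × 1 + 10 × 2 = 6 + 20 = 26.
Reduction = 32 − 26 = 6.

6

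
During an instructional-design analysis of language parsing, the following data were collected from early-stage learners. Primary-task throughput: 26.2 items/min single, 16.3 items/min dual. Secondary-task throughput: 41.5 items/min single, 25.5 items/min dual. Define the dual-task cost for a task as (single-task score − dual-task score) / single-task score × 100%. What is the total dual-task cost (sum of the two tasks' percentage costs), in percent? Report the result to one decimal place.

Primary cost = (26.2 − 16.3) / 26.2 × 100% = 37.7863%.
Secondary cost = (41.5 − 25.5) / 41.5 × 100% = 38.5542%.
Total = 37.7863% + 38.5542% = 76.3405% ≈ 76.3%.

76.3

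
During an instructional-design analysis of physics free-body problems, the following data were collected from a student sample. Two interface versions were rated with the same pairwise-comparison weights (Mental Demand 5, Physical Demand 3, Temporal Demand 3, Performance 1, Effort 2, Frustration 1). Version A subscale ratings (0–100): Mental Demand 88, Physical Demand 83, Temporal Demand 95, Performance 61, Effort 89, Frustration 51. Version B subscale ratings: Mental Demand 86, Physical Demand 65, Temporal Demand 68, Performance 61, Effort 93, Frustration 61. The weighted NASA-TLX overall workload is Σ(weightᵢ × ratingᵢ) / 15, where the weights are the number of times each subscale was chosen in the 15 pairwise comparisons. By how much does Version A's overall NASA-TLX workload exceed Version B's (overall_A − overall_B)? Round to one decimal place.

Version A weighted sum = 5·88 + 3·83 + 3·95 + 1·61 + 2·89 + 1·51 = 440 + 249 + 285 + 61 + 178 + 51 = 1264; overall_A = 1264/15 = 84.2667.
Version B weighted sum = 5·86 + 3·65 + 3·68 + 1·61 + 2·93 + 1·61 = 430 + 195 + 204 + 61 + 186 + 61 = 1137; overall_B = 1137/15 = 75.8000.
Difference = 84.2667 − 75.8000 = 8.4667 ≈ 8.5.

8.5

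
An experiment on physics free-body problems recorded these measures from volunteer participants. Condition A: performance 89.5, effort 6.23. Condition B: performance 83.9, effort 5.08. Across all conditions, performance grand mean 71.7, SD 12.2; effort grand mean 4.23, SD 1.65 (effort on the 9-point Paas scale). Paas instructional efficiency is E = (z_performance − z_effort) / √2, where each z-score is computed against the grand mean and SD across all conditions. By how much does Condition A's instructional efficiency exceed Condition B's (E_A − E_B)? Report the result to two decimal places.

-0.17

Condition A: z_P = (89.5 − 71.7)/12.2 = 1.4590; z_E = (6.23 − 4.23)/1.65 = 1.2121; E_A = (1.4590 − 1.2121)/√2 = 0.1746.
Condition B: z_P = (83.9 − 71.7)/12.2 = 1.0000; z_E = (5.08 − 4.23)/1.65 = 0.5152; E_B = (1.0000 − 0.5152)/√2 = 0.3428.
E_A − E_B = 0.1746 − 0.3428 = -0.1682 ≈ -0.17.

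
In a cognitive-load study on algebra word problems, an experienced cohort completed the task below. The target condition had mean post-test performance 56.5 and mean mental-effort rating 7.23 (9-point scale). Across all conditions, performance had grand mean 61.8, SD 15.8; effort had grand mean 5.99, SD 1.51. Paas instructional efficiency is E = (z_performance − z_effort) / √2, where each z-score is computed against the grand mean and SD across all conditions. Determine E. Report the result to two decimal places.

-0.82

z_performance = (56.5 − 61.8) / 15.8 = -5.3000 / 15.8 = -0.3354.
z_effort = (7.23 − 5.99) / 1.51 = 1.2400 / 1.51 = 0.8212.
z_P − z_E = -0.3354 − 0.8212 = -1.1566.
E = -1.1566 / √2 = -1.1566 / 1.41421 = -0.8178 ≈ -0.82.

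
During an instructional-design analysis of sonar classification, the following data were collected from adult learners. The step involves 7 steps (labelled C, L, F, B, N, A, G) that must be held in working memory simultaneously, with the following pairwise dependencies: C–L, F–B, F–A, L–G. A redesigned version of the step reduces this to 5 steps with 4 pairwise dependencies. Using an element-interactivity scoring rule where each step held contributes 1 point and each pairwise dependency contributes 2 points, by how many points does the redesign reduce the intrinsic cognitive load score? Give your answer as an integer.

Original: 7 × 1 + 4 × 2 = 7 + 8 = 15.
Redesigned: 5 × 1 + 4 × 2 = 5 + 8 = 13.
Reduction = 15 − 13 = 2.

2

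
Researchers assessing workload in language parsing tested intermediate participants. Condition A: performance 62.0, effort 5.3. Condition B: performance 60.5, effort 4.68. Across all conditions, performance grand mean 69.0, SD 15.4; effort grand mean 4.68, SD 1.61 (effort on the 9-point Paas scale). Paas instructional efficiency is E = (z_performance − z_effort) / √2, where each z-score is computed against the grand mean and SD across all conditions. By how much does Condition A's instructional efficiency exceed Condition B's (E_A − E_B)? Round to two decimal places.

Condition A: z_P = (62.0 − 69.0)/15.4 = -0.4545; z_E = (5.3 − 4.68)/1.61 = 0.3851; E_A = (-0.4545 − 0.3851)/√2 = -0.5937.
Condition B: z_P = (60.5 − 69.0)/15.4 = -0.5519; z_E = (4.68 − 4.68)/1.61 = 0.0000; E_B = (-0.5519 − 0.0000)/√2 = -0.3903.
E_A − E_B = -0.5937 − (-0.3903) = -0.2034 ≈ -0.20.

-0.20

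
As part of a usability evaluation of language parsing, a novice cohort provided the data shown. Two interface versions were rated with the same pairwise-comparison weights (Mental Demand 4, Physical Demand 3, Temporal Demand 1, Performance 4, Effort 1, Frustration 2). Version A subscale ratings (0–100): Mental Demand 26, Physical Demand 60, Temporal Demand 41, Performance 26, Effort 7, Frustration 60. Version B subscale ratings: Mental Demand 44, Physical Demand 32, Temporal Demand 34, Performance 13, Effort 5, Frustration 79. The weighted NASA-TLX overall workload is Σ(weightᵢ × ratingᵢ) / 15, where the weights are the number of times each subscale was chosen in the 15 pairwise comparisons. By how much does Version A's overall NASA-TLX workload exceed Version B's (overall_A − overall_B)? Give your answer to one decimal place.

2.3

Version A weighted sum = 4·26 + 3·60 + 1·41 + 4·26 + 1·7 + 2·60 = 104 + 180 + 41 + 104 + 7 + 120 = 556; overall_A = 556/15 = 37.0667.
Version B weighted sum = 4·44 + 3·32 + 1·34 + 4·13 + 1·5 + 2·79 = 176 + 96 + 34 + 52 + 5 + 158 = 521; overall_B = 521/15 = 34.7333.
Difference = 37.0667 − 34.7333 = 2.3334 ≈ 2.3.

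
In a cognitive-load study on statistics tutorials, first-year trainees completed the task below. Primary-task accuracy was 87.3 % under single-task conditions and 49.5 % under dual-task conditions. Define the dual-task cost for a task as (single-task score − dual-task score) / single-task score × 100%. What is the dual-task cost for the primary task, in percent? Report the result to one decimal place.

43.3

Cost = (87.3 − 49.5) / 87.3 × 100%
     = 37.8000 / 87.3 × 100% = 43.2990%.
≈ 43.3%.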